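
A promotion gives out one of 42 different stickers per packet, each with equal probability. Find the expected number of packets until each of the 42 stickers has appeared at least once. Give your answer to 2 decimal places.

The wait to go from k to k+1 distinct stickers is geometric with mean 42/(42-k).
E[T] = 42/42 + 42/41 + 42/40 + ... + 42/2 + 42/1 = 42·H_{42}.
H_{42} = 4.327, so E[T] = 181.723.

181.72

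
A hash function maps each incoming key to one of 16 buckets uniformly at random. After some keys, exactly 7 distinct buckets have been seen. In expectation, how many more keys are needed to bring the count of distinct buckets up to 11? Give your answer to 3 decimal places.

8.730

With k distinct buckets already seen, the next new one takes an expected 16/(16-k) keys.
Sum over k = 7,...,10: E = 16/9 + 16/8 + 16/7 + 16/6 = 8.7302.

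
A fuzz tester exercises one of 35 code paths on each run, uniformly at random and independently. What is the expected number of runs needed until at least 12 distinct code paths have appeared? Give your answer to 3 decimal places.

14.437

With k distinct code paths already seen, the next new one arrives after an expected 35/(35-k) runs.
Sum over k = 0,...,11: E = 35/35 + 35/34 + 35/33 + ... + 35/25 + 35/24 = 14.4371.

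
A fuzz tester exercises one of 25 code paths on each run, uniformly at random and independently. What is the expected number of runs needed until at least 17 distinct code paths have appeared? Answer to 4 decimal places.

27.4525

With k distinct code paths already seen, the next new one arrives after an expected 25/(25-k) runs.
Sum over k = 0,...,16: E = 25/25 + 25/24 + 25/23 + ... + 25/10 + 25/9 = 27.45253.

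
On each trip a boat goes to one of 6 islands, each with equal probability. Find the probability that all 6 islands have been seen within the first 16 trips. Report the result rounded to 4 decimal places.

0.6980

Let A_i be the event that island i is missing after 16 trips. By inclusion–exclusion on the A_i,
P(all seen) = Σ_{j=0}^{6} (-1)^j C(6,j)((6-j)/6)^16
= 1.00000 - 0.32453 + 0.02284 - 0.00031 + 0.00000 - 0.00000 + 0.00000
= 0.69800.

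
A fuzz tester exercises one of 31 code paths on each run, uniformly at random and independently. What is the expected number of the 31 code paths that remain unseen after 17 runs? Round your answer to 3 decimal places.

For each code path, P(unseen after 17) = (30/31)^17 = 0.5727.
By linearity of expectation, E[unseen] = 31·(30/31)^17 = 17.7531.

17.753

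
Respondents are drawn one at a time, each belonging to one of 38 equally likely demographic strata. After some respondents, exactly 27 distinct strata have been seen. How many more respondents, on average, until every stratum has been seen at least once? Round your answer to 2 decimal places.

From k distinct to k+1 distinct takes on average 38/(38-k) respondents.
Sum over k = 27,...,37: E = 38/11 + 38/10 + 38/9 + ... + 38/2 + 38/1 = 114.755.

114.76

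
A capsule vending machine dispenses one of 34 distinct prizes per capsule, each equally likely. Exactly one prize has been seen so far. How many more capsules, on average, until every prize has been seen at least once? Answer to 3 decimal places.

139.019

With k distinct prizes already seen, the next new one takes an expected 34/(34-k) capsules.
Sum over k = 1,...,33: E = 34/33 + 34/32 + 34/31 + ... + 34/2 + 34/1 = 139.0191.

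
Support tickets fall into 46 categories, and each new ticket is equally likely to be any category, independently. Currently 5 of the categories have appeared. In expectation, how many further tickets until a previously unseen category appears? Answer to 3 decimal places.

The number of tickets until the next new category is geometric with success probability 41/46, so its mean is 46/41.
E = 46/41 = 1.1220.

1.122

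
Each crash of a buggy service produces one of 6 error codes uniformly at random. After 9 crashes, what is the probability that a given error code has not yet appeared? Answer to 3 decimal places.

0.194

Each crash misses the fixed error code with probability (6-1)/6 = 5/6, independently.
P(still missing after 9) = (5/6)^9 = 0.1938.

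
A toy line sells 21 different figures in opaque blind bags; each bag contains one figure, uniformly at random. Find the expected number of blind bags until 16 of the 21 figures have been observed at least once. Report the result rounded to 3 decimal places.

Going from k to k+1 distinct takes a geometric number of blind bags with mean 21/(21-k).
Sum over k = 0,...,15: E = 21/21 + 21/20 + 21/19 + ... + 21/7 + 21/6 = 28.6025.

28.603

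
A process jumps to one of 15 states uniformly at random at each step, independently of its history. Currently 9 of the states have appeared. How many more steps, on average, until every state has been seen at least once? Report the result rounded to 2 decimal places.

From k distinct to k+1 distinct takes on average 15/(15-k) steps.
Sum over k = 9,...,14: E = 15/6 + 15/5 + 15/4 + 15/3 + 15/2 + 15/1 = 36.750.

36.75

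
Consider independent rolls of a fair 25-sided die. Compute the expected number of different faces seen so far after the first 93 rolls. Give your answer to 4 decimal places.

24.4387

For each face, P(seen in 93 rolls) = 1 - (24/25)^93 = 0.97755.
By linearity of expectation, E[distinct seen] = 25·(1 - (24/25)^93) = 24.43874.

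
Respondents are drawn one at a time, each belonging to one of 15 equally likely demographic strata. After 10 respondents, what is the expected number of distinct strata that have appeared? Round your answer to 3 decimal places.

7.476

For each stratum, P(seen in 10 respondents) = 1 - (14/15)^10 = 0.4984.
By linearity of expectation, E[distinct seen] = 15·(1 - (14/15)^10) = 7.4758.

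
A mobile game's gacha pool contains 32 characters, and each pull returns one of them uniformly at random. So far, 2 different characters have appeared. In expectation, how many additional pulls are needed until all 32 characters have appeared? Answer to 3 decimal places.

127.840

The wait to go from k to k+1 distinct characters is geometric with mean 32/(32-k).
Sum over k = 2,...,31: E = 32/30 + 32/29 + 32/28 + ... + 32/2 + 32/1 = 127.8396.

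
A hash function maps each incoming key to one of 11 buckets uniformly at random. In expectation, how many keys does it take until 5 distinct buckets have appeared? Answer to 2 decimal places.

With k distinct buckets already seen, the next new one arrives after an expected 11/(11-k) keys.
Sum over k = 0,...,4: E = 11/11 + 11/10 + 11/9 + 11/8 + 11/7 = 6.269.

6.27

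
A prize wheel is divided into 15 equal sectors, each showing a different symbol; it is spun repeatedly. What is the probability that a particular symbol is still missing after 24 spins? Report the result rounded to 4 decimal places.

0.1909

Each spin misses the fixed symbol with probability (15-1)/15 = 14/15, independently.
P(still missing after 24) = (14/15)^24 = 0.19093.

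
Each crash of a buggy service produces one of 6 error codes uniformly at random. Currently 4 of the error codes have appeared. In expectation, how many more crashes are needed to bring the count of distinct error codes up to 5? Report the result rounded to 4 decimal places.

3.0000

With k distinct error codes already seen, the next new one takes an expected 6/(6-k) crashes.
Only the k = 4 term is needed: E = 6/2 = 3.00000.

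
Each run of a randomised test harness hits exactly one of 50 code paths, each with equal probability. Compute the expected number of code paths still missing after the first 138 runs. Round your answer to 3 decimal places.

For each code path, P(unseen after 138) = (49/50)^138 = 0.0615.
By linearity of expectation, E[unseen] = 50·(49/50)^138 = 3.0773.

3.077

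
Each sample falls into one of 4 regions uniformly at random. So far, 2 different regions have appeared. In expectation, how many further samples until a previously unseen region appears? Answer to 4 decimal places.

2.0000

The number of samples until the next new region is geometric with success probability 2/4, so its mean is 4/2.
E = 4/2 = 2.00000.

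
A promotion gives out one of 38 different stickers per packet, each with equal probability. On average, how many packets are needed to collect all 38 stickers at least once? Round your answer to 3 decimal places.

160.660

The wait to go from k to k+1 distinct stickers is geometric with mean 38/(38-k).
E[T] = 38/38 + 38/37 + 38/36 + ... + 38/2 + 38/1 = 38·H_{38}.
H_{38} = 4.2279, so E[T] = 160.6603.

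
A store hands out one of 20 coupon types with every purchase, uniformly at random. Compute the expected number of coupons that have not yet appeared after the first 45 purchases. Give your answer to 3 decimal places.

For each coupon, P(unseen after 45) = (19/20)^45 = 0.0994.
By linearity of expectation, E[unseen] = 20·(19/20)^45 = 1.9888.

1.989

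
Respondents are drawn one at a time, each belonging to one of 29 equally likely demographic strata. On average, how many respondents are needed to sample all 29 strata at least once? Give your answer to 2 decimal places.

114.89

Split into phases: going from k distinct to k+1 distinct takes on average 29/(29-k) respondents.
E[T] = 29/29 + 29/28 + 29/27 + ... + 29/2 + 29/1 = 29·H_{29}.
H_{29} = 3.962, so E[T] = 114.888.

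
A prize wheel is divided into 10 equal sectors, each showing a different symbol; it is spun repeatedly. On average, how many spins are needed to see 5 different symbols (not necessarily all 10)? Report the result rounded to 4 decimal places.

Going from k to k+1 distinct takes a geometric number of spins with mean 10/(10-k).
Sum over k = 0,...,4: E = 10/10 + 10/9 + 10/8 + 10/7 + 10/6 = 6.45635.

6.4563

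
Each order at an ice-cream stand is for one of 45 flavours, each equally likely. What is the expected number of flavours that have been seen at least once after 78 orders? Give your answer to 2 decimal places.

37.20

For each flavour, P(seen in 78 orders) = 1 - (44/45)^78 = 0.827.
By linearity of expectation, E[distinct seen] = 45·(1 - (44/45)^78) = 37.203.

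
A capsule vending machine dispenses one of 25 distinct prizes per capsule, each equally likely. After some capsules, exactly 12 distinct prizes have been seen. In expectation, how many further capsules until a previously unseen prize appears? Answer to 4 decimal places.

1.9231

Each capsule yields a new prize with probability (25-12)/25 = 13/25, so the wait is geometric with mean 25/13.
E = 25/13 = 1.92308.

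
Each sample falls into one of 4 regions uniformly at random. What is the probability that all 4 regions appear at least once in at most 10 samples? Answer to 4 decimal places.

By inclusion–exclusion over which regions are missing,
P(all seen) = Σ_{j=0}^{4} (-1)^j C(4,j)((4-j)/4)^10
= 1.00000 - 0.22525 + 0.00586 - 0.00000 + 0.00000
= 0.78060.

0.7806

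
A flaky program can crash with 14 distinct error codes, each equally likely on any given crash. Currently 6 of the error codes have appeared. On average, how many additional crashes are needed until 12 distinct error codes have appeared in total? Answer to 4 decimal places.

With k distinct error codes already seen, the next new one takes an expected 14/(14-k) crashes.
Sum over k = 6,...,11: E = 14/8 + 14/7 + 14/6 + 14/5 + 14/4 + 14/3 = 17.05000.

17.0500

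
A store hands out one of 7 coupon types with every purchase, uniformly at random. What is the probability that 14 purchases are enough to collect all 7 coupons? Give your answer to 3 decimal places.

0.367

By inclusion–exclusion over which coupons are missing,
P(all seen) = Σ_{j=0}^{7} (-1)^j C(7,j)((7-j)/7)^14
= 1.0000 - 0.8088 + 0.1890 - 0.0139 + 0.0002 - 0.0000 + 0.0000 - 0.0000
= 0.3666.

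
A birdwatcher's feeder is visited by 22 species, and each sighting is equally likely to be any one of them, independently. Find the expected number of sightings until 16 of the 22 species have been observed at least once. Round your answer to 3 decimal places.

27.298

Going from k to k+1 distinct takes a geometric number of sightings with mean 22/(22-k).
Sum over k = 0,...,15: E = 22/22 + 22/21 + 22/20 + ... + 22/8 + 22/7 = 27.2979.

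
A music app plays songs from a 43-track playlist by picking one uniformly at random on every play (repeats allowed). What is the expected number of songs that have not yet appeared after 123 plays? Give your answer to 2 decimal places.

2.38

For each song, P(unseen after 123) = (42/43)^123 = 0.055.
By linearity of expectation, E[unseen] = 43·(42/43)^123 = 2.380.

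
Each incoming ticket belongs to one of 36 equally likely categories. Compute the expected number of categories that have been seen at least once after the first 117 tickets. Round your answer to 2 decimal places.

34.67

For each category, P(seen in 117 tickets) = 1 - (35/36)^117 = 0.963.
By linearity of expectation, E[distinct seen] = 36·(1 - (35/36)^117) = 34.667.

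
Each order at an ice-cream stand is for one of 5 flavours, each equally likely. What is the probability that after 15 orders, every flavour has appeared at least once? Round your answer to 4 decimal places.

0.8288

Let A_i be the event that flavour i is missing after 15 orders. By inclusion–exclusion on the A_i,
P(all seen) = Σ_{j=0}^{5} (-1)^j C(5,j)((5-j)/5)^15
= 1.00000 - 0.17592 + 0.00470 - 0.00001 + 0.00000 - 0.00000
= 0.82877.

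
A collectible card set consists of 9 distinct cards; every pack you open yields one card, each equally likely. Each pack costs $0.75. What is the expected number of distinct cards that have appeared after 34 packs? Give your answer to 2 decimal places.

8.84

For each card, P(seen in 34 packs) = 1 - (8/9)^34 = 0.982.
By linearity of expectation, E[distinct seen] = 9·(1 - (8/9)^34) = 8.836.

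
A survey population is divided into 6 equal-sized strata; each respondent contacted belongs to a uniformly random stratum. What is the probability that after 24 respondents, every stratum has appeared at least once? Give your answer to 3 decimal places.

0.925

By inclusion–exclusion over which strata are missing,
P(all seen) = Σ_{j=0}^{6} (-1)^j C(6,j)((6-j)/6)^24
= 1.0000 - 0.0755 + 0.0009 - 0.0000 + 0.0000 - 0.0000 + 0.0000
= 0.9254.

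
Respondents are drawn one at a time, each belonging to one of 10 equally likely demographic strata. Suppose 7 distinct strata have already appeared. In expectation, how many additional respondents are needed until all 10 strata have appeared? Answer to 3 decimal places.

The wait to go from k to k+1 distinct strata is geometric with mean 10/(10-k).
Sum over k = 7,...,9: E = 10/3 + 10/2 + 10/1 = 18.3333.

18.333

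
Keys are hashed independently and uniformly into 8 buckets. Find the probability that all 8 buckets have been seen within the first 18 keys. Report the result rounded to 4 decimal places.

0.4231

By inclusion–exclusion over which buckets are missing,
P(all seen) = Σ_{j=0}^{8} (-1)^j C(8,j)((8-j)/8)^18
= 1.00000 - 0.72316 + 0.15786 - 0.01186 + 0.00027 - 0.00000 + 0.00000 - 0.00000 + 0.00000
= 0.42310.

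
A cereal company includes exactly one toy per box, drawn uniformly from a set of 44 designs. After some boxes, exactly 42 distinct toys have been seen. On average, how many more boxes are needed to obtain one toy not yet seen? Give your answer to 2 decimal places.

22.00

Each box yields a new toy with probability (44-42)/44 = 2/44, so the wait is geometric with mean 44/2.
E = 44/2 = 22.000.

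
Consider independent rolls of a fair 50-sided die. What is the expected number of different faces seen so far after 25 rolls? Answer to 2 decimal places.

19.83

For each face, P(seen in 25 rolls) = 1 - (49/50)^25 = 0.397.
By linearity of expectation, E[distinct seen] = 50·(1 - (49/50)^25) = 19.827.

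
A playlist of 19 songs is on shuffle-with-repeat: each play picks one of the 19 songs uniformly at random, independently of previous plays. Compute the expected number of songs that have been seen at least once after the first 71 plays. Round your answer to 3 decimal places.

18.591

For each song, P(seen in 71 plays) = 1 - (18/19)^71 = 0.9785.
By linearity of expectation, E[distinct seen] = 19·(1 - (18/19)^71) = 18.5911.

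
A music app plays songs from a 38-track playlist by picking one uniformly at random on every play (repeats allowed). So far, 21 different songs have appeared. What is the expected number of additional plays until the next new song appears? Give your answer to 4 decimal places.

2.2353

Each play yields a new song with probability (38-21)/38 = 17/38, so the wait is geometric with mean 38/17.
E = 38/17 = 2.23529.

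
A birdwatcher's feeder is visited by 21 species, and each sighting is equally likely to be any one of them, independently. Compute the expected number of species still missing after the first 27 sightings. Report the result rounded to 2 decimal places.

For each species, P(unseen after 27) = (20/21)^27 = 0.268.
By linearity of expectation, E[unseen] = 21·(20/21)^27 = 5.625.

5.62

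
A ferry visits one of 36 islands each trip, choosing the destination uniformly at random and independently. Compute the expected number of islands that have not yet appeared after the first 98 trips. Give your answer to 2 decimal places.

2.28

For each island, P(unseen after 98) = (35/36)^98 = 0.063.
By linearity of expectation, E[unseen] = 36·(35/36)^98 = 2.277.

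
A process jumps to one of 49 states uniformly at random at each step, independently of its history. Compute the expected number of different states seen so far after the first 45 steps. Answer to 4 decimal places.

For each state, P(seen in 45 steps) = 1 - (48/49)^45 = 0.60460.
By linearity of expectation, E[distinct seen] = 49·(1 - (48/49)^45) = 29.62560.

29.6256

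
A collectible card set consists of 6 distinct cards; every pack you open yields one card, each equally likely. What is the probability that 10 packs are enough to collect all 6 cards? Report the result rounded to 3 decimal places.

0.272

By inclusion–exclusion over which cards are missing,
P(all seen) = Σ_{j=0}^{6} (-1)^j C(6,j)((6-j)/6)^10
= 1.0000 - 0.9690 + 0.2601 - 0.0195 + 0.0003 - 0.0000 + 0.0000
= 0.2718.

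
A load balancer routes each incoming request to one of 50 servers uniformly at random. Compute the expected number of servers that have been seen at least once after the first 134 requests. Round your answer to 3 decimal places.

46.664

For each server, P(seen in 134 requests) = 1 - (49/50)^134 = 0.9333.
By linearity of expectation, E[distinct seen] = 50·(1 - (49/50)^134) = 46.6637.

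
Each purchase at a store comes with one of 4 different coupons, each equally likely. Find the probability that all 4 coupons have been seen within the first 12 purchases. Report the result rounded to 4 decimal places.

0.8748

By inclusion–exclusion over which coupons are missing,
P(all seen) = Σ_{j=0}^{4} (-1)^j C(4,j)((4-j)/4)^12
= 1.00000 - 0.12671 + 0.00146 - 0.00000 + 0.00000
= 0.87476.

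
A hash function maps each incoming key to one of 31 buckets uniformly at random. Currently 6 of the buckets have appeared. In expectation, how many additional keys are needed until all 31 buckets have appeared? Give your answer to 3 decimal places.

The wait to go from k to k+1 distinct buckets is geometric with mean 31/(31-k).
Sum over k = 6,...,30: E = 31/25 + 31/24 + 31/23 + ... + 31/2 + 31/1 = 118.2947.

118.295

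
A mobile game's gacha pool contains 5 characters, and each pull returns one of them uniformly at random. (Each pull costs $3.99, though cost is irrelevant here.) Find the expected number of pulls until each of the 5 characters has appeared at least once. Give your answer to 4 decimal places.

11.4167

The wait to go from k to k+1 distinct characters is geometric with mean 5/(5-k).
E[T] = 5/5 + 5/4 + 5/3 + 5/2 + 5/1 = 5·H_{5}.
H_{5} = 2.28333, so E[T] = 11.41667.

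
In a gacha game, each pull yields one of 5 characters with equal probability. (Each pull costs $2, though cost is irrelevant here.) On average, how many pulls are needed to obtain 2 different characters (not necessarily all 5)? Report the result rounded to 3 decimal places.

2.250

Going from k to k+1 distinct takes a geometric number of pulls with mean 5/(5-k).
Sum over k = 0,...,1: E = 5/5 + 5/4 = 2.2500.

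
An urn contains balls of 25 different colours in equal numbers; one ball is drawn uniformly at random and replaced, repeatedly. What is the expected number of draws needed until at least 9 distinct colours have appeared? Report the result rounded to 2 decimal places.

With k distinct colours already seen, the next new one arrives after an expected 25/(25-k) draws.
Sum over k = 0,...,8: E = 25/25 + 25/24 + 25/23 + ... + 25/18 + 25/17 = 10.881.

10.88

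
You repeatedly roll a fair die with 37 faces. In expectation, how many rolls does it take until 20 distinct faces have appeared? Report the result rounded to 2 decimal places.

Going from k to k+1 distinct takes a geometric number of rolls with mean 37/(37-k).
Sum over k = 0,...,19: E = 37/37 + 37/36 + 37/35 + ... + 37/19 + 37/18 = 28.195.

28.20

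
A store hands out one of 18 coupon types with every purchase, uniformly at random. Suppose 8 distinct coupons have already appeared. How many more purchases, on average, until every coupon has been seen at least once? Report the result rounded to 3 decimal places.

52.721

With k distinct coupons already seen, the next new one takes an expected 18/(18-k) purchases.
Sum over k = 8,...,17: E = 18/10 + 18/9 + 18/8 + ... + 18/2 + 18/1 = 52.7214.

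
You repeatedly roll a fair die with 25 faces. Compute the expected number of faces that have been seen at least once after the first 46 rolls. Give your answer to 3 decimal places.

For each face, P(seen in 46 rolls) = 1 - (24/25)^46 = 0.8471.
By linearity of expectation, E[distinct seen] = 25·(1 - (24/25)^46) = 21.1769.

21.177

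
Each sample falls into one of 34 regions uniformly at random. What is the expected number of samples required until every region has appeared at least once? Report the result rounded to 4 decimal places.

140.0191

The wait to go from k to k+1 distinct regions is geometric with mean 34/(34-k).
E[T] = 34/34 + 34/33 + 34/32 + ... + 34/2 + 34/1 = 34·H_{34}.
H_{34} = 4.11821, so E[T] = 140.01914.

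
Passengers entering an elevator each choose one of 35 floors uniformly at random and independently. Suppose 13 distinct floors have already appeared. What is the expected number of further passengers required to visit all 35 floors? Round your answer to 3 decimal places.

The wait to go from k to k+1 distinct floors is geometric with mean 35/(35-k).
Sum over k = 13,...,34: E = 35/22 + 35/21 + 35/20 + ... + 35/2 + 35/1 = 129.1785.

129.178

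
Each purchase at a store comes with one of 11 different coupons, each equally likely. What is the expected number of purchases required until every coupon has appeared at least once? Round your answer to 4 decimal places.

33.2187

Split into phases: going from k distinct to k+1 distinct takes on average 11/(11-k) purchases.
E[T] = 11/11 + 11/10 + 11/9 + ... + 11/2 + 11/1 = 11·H_{11}.
H_{11} = 3.01988, so E[T] = 33.21865.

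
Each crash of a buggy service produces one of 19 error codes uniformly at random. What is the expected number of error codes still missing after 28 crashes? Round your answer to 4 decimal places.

For each error code, P(unseen after 28) = (18/19)^28 = 0.22005.
By linearity of expectation, E[unseen] = 19·(18/19)^28 = 4.18103.

4.1810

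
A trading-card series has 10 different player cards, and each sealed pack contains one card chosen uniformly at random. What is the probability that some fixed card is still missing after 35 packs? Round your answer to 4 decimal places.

On each pack the fixed card fails to appear with probability 9/10.
P(still missing after 35) = (9/10)^35 = 0.02503.

0.0250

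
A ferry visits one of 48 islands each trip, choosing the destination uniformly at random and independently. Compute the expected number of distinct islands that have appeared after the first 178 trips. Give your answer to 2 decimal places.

For each island, P(seen in 178 trips) = 1 - (47/48)^178 = 0.976.
By linearity of expectation, E[distinct seen] = 48·(1 - (47/48)^178) = 46.868.

46.87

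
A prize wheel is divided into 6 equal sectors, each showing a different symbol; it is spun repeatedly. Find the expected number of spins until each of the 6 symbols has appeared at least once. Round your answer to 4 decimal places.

Split into phases: going from k distinct to k+1 distinct takes on average 6/(6-k) spins.
E[T] = 6/6 + 6/5 + 6/4 + 6/3 + 6/2 + 6/1 = 6·H_{6}.
H_{6} = 2.45000, so E[T] = 14.70000.

14.7000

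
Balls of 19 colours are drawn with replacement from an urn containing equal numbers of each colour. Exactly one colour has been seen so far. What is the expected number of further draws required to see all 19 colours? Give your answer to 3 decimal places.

66.407

With k distinct colours already seen, the next new one takes an expected 19/(19-k) draws.
Sum over k = 1,...,18: E = 19/18 + 19/17 + 19/16 + ... + 19/2 + 19/1 = 66.4071.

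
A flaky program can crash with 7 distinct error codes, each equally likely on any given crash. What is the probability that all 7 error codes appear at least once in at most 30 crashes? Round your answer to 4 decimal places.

0.9322

Let A_i be the event that error code i is missing after 30 crashes. By inclusion–exclusion on the A_i,
P(all seen) = Σ_{j=0}^{7} (-1)^j C(7,j)((7-j)/7)^30
= 1.00000 - 0.06866 + 0.00087 - 0.00000 + 0.00000 - 0.00000 + 0.00000 - 0.00000
= 0.93221.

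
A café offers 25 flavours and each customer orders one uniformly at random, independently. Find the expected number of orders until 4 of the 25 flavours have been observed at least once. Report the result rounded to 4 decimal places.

With k distinct flavours already seen, the next new one arrives after an expected 25/(25-k) orders.
Sum over k = 0,...,3: E = 25/25 + 25/24 + 25/23 + 25/22 = 4.26499.

4.2650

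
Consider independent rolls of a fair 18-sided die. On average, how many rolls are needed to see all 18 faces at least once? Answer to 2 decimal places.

62.91

After k distinct faces have appeared, the next roll gives a new one with probability (18-k)/18, so the expected wait for the (k+1)-th is 18/(18-k).
E[T] = 18/18 + 18/17 + 18/16 + ... + 18/2 + 18/1 = 18·H_{18}.
H_{18} = 3.495, so E[T] = 62.912.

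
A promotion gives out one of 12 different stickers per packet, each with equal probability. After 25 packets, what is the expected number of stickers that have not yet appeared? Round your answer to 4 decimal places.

For each sticker, P(unseen after 25) = (11/12)^25 = 0.11358.
By linearity of expectation, E[unseen] = 12·(11/12)^25 = 1.36291.

1.3629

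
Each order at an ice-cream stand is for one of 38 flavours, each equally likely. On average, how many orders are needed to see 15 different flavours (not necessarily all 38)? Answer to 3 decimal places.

18.757

With k distinct flavours already seen, the next new one arrives after an expected 38/(38-k) orders.
Sum over k = 0,...,14: E = 38/38 + 38/37 + 38/36 + ... + 38/25 + 38/24 = 18.7572.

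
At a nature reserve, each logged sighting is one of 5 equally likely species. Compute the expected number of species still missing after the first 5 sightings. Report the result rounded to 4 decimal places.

1.6384

For each species, P(unseen after 5) = (4/5)^5 = 0.32768.
By linearity of expectation, E[unseen] = 5·(4/5)^5 = 1.63840.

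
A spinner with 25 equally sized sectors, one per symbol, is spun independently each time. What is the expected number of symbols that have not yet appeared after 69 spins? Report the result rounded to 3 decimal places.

For each symbol, P(unseen after 69) = (24/25)^69 = 0.0598.
By linearity of expectation, E[unseen] = 25·(24/25)^69 = 1.4950.

1.495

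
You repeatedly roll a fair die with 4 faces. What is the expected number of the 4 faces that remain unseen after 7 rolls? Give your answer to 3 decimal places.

For each face, P(unseen after 7) = (3/4)^7 = 0.1335.
By linearity of expectation, E[unseen] = 4·(3/4)^7 = 0.5339.

0.534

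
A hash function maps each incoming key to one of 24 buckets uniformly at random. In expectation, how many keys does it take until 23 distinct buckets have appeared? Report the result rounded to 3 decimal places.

With k distinct buckets already seen, the next new one arrives after an expected 24/(24-k) keys.
Sum over k = 0,...,22: E = 24/24 + 24/23 + 24/22 + ... + 24/3 + 24/2 = 66.6230.

66.623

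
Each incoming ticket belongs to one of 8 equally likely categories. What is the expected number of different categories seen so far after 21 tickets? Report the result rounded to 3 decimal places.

For each category, P(seen in 21 tickets) = 1 - (7/8)^21 = 0.9394.
By linearity of expectation, E[distinct seen] = 8·(1 - (7/8)^21) = 7.5155.

7.516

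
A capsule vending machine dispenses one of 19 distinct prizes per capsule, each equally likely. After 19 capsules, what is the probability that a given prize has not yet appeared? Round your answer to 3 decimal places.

Each capsule misses the fixed prize with probability (19-1)/19 = 18/19, independently.
P(still missing after 19) = (18/19)^19 = 0.3580.

0.358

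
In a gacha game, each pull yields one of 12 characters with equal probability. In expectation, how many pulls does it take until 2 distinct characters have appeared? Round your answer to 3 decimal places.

2.091

Going from k to k+1 distinct takes a geometric number of pulls with mean 12/(12-k).
Sum over k = 0,...,1: E = 12/12 + 12/11 = 2.0909.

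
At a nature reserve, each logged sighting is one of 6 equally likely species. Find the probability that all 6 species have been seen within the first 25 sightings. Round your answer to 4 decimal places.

0.9377

By inclusion–exclusion over which species are missing,
P(all seen) = Σ_{j=0}^{6} (-1)^j C(6,j)((6-j)/6)^25
= 1.00000 - 0.06290 + 0.00059 - 0.00000 + 0.00000 - 0.00000 + 0.00000
= 0.93770.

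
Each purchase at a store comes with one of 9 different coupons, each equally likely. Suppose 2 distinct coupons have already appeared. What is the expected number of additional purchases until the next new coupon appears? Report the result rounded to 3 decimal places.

The number of purchases until the next new coupon is geometric with success probability 7/9, so its mean is 9/7.
E = 9/7 = 1.2857.

1.286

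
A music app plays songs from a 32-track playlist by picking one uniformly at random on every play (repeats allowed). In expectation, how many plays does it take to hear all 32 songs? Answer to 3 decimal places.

129.872

Split into phases: going from k distinct to k+1 distinct takes on average 32/(32-k) plays.
E[T] = 32/32 + 32/31 + 32/30 + ... + 32/2 + 32/1 = 32·H_{32}.
H_{32} = 4.0585, so E[T] = 129.8718.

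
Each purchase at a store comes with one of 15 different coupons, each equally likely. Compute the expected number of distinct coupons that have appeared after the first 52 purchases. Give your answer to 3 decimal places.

14.585

For each coupon, P(seen in 52 purchases) = 1 - (14/15)^52 = 0.9723.
By linearity of expectation, E[distinct seen] = 15·(1 - (14/15)^52) = 14.5850.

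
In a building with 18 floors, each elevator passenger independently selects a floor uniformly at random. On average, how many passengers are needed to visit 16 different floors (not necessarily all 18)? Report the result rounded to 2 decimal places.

Going from k to k+1 distinct takes a geometric number of passengers with mean 18/(18-k).
Sum over k = 0,...,15: E = 18/18 + 18/17 + 18/16 + ... + 18/4 + 18/3 = 35.912.

35.91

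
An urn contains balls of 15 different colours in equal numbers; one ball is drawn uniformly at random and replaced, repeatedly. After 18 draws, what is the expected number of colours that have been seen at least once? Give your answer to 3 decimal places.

For each colour, P(seen in 18 draws) = 1 - (14/15)^18 = 0.7112.
By linearity of expectation, E[distinct seen] = 15·(1 - (14/15)^18) = 10.6674.

10.667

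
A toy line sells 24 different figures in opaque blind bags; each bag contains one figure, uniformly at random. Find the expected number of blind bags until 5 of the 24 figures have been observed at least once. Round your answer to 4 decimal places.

Going from k to k+1 distinct takes a geometric number of blind bags with mean 24/(24-k).
Sum over k = 0,...,4: E = 24/24 + 24/23 + 24/22 + 24/21 + 24/20 = 5.47724.

5.4772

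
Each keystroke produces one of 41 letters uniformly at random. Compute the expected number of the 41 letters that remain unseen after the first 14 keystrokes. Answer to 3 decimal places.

For each letter, P(unseen after 14) = (40/41)^14 = 0.7077.
By linearity of expectation, E[unseen] = 41·(40/41)^14 = 29.0168.

29.017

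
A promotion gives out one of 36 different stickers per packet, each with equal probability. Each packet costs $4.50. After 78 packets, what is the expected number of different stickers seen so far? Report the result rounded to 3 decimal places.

32.000

For each sticker, P(seen in 78 packets) = 1 - (35/36)^78 = 0.8889.
By linearity of expectation, E[distinct seen] = 36·(1 - (35/36)^78) = 32.0004.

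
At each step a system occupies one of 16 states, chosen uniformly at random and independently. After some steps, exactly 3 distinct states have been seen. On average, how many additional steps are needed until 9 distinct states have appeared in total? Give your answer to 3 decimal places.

9.396

With k distinct states already seen, the next new one takes an expected 16/(16-k) steps.
Sum over k = 3,...,8: E = 16/13 + 16/12 + 16/11 + 16/10 + 16/9 + 16/8 = 9.3964.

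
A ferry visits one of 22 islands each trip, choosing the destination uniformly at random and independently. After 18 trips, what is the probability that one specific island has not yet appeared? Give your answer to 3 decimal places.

0.433

Each trip misses the fixed island with probability (22-1)/22 = 21/22, independently.
P(still missing after 18) = (21/22)^18 = 0.4329.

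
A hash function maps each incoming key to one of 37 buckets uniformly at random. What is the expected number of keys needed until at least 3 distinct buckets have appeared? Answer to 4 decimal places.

Going from k to k+1 distinct takes a geometric number of keys with mean 37/(37-k).
Sum over k = 0,...,2: E = 37/37 + 37/36 + 37/35 = 3.08492.

3.0849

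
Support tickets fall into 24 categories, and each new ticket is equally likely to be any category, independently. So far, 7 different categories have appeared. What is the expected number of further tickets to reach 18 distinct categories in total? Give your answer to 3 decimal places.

23.749

With k distinct categories already seen, the next new one takes an expected 24/(24-k) tickets.
Sum over k = 7,...,17: E = 24/17 + 24/16 + 24/15 + ... + 24/8 + 24/7 = 23.7493.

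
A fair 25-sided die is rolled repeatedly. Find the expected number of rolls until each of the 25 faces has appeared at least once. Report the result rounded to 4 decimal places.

After k distinct faces have appeared, the next roll gives a new one with probability (25-k)/25, so the expected wait for the (k+1)-th is 25/(25-k).
E[T] = 25/25 + 25/24 + 25/23 + ... + 25/2 + 25/1 = 25·H_{25}.
H_{25} = 3.81596, so E[T] = 95.39895.

95.3990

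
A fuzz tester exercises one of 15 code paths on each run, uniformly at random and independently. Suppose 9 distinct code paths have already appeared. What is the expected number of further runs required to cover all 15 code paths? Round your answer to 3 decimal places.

From k distinct to k+1 distinct takes on average 15/(15-k) runs.
Sum over k = 9,...,14: E = 15/6 + 15/5 + 15/4 + 15/3 + 15/2 + 15/1 = 36.7500.

36.750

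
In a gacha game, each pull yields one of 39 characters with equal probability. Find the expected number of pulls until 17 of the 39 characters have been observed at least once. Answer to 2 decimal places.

21.95

Going from k to k+1 distinct takes a geometric number of pulls with mean 39/(39-k).
Sum over k = 0,...,16: E = 39/39 + 39/38 + 39/37 + ... + 39/24 + 39/23 = 21.946.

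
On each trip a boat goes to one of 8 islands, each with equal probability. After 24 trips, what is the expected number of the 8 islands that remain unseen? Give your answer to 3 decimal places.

0.325

For each island, P(unseen after 24) = (7/8)^24 = 0.0406.
By linearity of expectation, E[unseen] = 8·(7/8)^24 = 0.3246.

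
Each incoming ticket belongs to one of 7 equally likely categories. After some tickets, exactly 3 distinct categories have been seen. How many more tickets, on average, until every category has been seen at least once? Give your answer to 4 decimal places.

From k distinct to k+1 distinct takes on average 7/(7-k) tickets.
Sum over k = 3,...,6: E = 7/4 + 7/3 + 7/2 + 7/1 = 14.58333.

14.5833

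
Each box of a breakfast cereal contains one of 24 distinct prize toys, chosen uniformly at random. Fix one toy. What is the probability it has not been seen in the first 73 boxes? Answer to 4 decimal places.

0.0447

On each box the fixed toy fails to appear with probability 23/24.
P(still missing after 73) = (23/24)^73 = 0.04474.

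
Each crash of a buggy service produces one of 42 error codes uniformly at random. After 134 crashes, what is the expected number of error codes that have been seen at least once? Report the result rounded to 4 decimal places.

For each error code, P(seen in 134 crashes) = 1 - (41/42)^134 = 0.96041.
By linearity of expectation, E[distinct seen] = 42·(1 - (41/42)^134) = 40.33704.

40.3370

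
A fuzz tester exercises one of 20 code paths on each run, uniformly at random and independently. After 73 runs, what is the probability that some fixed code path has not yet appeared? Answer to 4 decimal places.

Each run misses the fixed code path with probability (20-1)/20 = 19/20, independently.
P(still missing after 73) = (19/20)^73 = 0.02365.

0.0236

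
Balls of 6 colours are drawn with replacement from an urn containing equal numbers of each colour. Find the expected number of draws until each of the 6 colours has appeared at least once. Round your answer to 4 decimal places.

14.7000

The wait to go from k to k+1 distinct colours is geometric with mean 6/(6-k).
E[T] = 6/6 + 6/5 + 6/4 + 6/3 + 6/2 + 6/1 = 6·H_{6}.
H_{6} = 2.45000, so E[T] = 14.70000.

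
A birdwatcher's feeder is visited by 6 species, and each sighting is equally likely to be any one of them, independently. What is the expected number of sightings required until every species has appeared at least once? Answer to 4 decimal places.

14.7000

After k distinct species have appeared, the next sighting gives a new one with probability (6-k)/6, so the expected wait for the (k+1)-th is 6/(6-k).
E[T] = 6/6 + 6/5 + 6/4 + 6/3 + 6/2 + 6/1 = 6·H_{6}.
H_{6} = 2.45000, so E[T] = 14.70000.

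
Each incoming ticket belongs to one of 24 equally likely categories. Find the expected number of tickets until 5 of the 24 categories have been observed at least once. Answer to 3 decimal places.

With k distinct categories already seen, the next new one arrives after an expected 24/(24-k) tickets.
Sum over k = 0,...,4: E = 24/24 + 24/23 + 24/22 + 24/21 + 24/20 = 5.4772.

5.477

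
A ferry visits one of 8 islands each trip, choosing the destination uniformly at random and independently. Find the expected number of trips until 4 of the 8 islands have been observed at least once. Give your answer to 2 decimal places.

5.08

With k distinct islands already seen, the next new one arrives after an expected 8/(8-k) trips.
Sum over k = 0,...,3: E = 8/8 + 8/7 + 8/6 + 8/5 = 5.076.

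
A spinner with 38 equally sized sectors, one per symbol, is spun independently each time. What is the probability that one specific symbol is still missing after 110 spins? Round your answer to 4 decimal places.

0.0532

Each spin misses the fixed symbol with probability (38-1)/38 = 37/38, independently.
P(still missing after 110) = (37/38)^110 = 0.05321.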